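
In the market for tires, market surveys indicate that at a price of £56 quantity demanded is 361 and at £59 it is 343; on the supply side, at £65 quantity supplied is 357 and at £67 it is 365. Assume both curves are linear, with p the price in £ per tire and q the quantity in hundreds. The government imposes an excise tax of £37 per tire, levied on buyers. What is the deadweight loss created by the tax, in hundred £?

Deadweight loss = £1642.8 hundred.

Demand slope: (343 − 361)/(59 − 56) = -6, so qd = 697 − 6p.
Supply slope: (365 − 357)/(67 − 65) = 4, so qs = 4p + 97.
Before the tax: set 697 − 6p = 4p + 97 → p* = £60, q* = 337.
With the tax collected from buyers, demand (in seller-price terms) shifts: qd = 697 − 6(p + 37).
Solving gives q = 248.2 with buyers paying £74.8 and producers receiving £37.8 (the £37 wedge).
Quantity falls by |ΔQ| = |337 − 248.2| = 88.8.
DWL = ½ · t · |ΔQ| = ½ · 37 · 88.8 = £1642.8.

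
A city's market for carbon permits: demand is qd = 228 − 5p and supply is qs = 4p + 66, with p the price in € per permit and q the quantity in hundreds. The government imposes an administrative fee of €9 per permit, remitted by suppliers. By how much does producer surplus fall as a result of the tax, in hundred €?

Before the tax: set 228 − 5p = 4p + 66 → p* = €18, q* = 138.
With the tax collected from suppliers, supply shifts: qs = 4(p − 9) + 66.
Solving gives q = 118 with buyers paying €22 and suppliers receiving €13 (the €9 wedge).
ΔPS is the trapezoid between Q = 118 and Q = 138 of height €5: ½ · (138 + 118) · 5 = €640.

Producer surplus falls by €640 hundred.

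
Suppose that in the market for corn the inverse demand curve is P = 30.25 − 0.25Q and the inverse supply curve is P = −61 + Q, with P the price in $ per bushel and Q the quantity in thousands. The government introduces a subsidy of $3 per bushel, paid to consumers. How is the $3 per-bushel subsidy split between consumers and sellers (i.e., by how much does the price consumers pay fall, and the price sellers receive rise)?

Inverting to Q(P) form: Qd = 121 − 4P; Qs = P + 61.
Before the subsidy: set 121 − 4P = P + 61 → P* = $12, Q* = 73.
With a per-unit subsidy paid to consumers, each effectively pays P − 3, so demand becomes Qd = 121 − 4(P − 3).
New equilibrium: consumers pay $11.4, sellers receive $14.4, Q = 75.4. (Wedge: Pb − Ps = −3.)
Gain to consumers: $0.6; to sellers: $2.4. (They sum to $3.)

Consumers gain $0.6 per bushel; sellers gain $2.4 per bushel.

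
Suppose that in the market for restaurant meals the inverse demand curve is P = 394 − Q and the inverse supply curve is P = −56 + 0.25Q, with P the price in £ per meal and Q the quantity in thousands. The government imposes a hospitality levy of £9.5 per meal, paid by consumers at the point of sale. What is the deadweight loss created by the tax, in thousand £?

Inverting to Q(P) form: Qd = 394 − P; Qs = 4P + 224.
Without the tax, 394 − P = 4P + 224 gives 5P = 170, so P* = £34 and Q* = 360.
With the tax collected from consumers, demand (in seller-price terms) shifts: Qd = 394 − (P + 9.5).
New equilibrium: consumers pay £41.6, suppliers receive £32.1, Q = 352.4. (Wedge: Pb − Ps = 9.5.)
Quantity falls by |ΔQ| = |360 − 352.4| = 7.6.
DWL = ½ · t · |ΔQ| = ½ · 9.5 · 7.6 = £36.1.

Deadweight loss = £36.1 thousand.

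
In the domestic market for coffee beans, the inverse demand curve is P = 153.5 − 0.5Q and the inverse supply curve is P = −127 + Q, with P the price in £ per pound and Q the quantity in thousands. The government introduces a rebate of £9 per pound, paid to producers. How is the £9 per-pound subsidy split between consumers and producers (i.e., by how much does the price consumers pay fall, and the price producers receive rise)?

Consumers gain £3 per pound; producers gain £6 per pound.

Inverting to Q(P) form: Qd = 307 − 2P; Qs = P + 127.
Without the subsidy, 307 − 2P = P + 127 gives 3P = 180, so P* = £60 and Q* = 187.
With a per-unit subsidy paid to producers, each receives P + 9 per unit sold, so supply becomes Qs = (P + 9) + 127.
New equilibrium: consumers pay £57, producers receive £66, Q = 193. (Wedge: Pb − Ps = −9.)
Gain to consumers: £3; to producers: £6. (They sum to £9.)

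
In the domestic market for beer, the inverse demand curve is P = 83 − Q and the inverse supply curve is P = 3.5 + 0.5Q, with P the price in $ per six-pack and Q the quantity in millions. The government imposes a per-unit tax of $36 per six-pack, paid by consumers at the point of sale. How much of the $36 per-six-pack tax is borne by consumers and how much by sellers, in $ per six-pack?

Consumers bear $24 per six-pack; sellers bear $12 per six-pack.

Rewrite in direct form: Qd = 83 − P and Qs = 2P − 7.
Before the tax: set 83 − P = 2P − 7 → P* = $30, Q* = 53.
With the tax collected from consumers, demand (in seller-price terms) shifts: Qd = 83 − (P + 36).
New equilibrium: consumers pay $54, sellers receive $18, Q = 29. (Wedge: Pb − Ps = 36.)
Burden on consumers: $24; on sellers: $12. (They sum to $36.)
The less price-elastic side of the market bears the larger share of a per-unit tax.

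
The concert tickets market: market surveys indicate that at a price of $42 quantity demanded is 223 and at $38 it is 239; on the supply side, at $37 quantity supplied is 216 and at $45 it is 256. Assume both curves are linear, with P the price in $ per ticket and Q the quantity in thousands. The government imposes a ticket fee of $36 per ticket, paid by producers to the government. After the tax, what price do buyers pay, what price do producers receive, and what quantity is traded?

Buyers pay $60; producers receive $24; quantity = 151.

Demand slope: (239 − 223)/(38 − 42) = -4, so Qd = 391 − 4P.
Supply slope: (256 − 216)/(45 − 37) = 5, so Qs = 5P + 31.
Without the tax, 391 − 4P = 5P + 31 gives 9P = 360, so P* = $40 and Q* = 231.
With the tax collected from producers, supply shifts: Qs = 5(P − 36) + 31.
Solving gives Q = 151 with buyers paying $60 and producers receiving $24 (the $36 wedge).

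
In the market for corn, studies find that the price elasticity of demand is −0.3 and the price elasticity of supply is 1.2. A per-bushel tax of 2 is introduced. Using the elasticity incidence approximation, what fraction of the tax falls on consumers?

Incidence ratio: consumers' share ≈ εs / (εs + |εd|) = 1.2 / (1.2 + 0.3) = 0.8.
Supply is the more elastic side, so consumers bear the larger share.

Consumers' share ≈ 0.8.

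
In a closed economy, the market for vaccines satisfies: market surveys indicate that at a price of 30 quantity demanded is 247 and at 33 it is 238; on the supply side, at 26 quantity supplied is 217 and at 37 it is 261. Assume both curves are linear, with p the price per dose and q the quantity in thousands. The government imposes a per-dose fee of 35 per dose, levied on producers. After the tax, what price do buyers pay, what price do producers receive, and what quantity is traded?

Demand slope: (238 − 247)/(33 − 30) = -3, so qd = 337 − 3p.
Supply slope: (261 − 217)/(37 − 26) = 4, so qs = 4p + 113.
Before the tax: set 337 − 3p = 4p + 113 → p* = 32, q* = 241.
With the tax collected from producers, supply shifts: qs = 4(p − 35) + 113.
Solving gives q = 181 with buyers paying 52 and producers receiving 17 (the 35 wedge).
The less price-elastic side of the market bears the larger share of a per-unit tax.

Buyers pay 52; producers receive 17; quantity = 181.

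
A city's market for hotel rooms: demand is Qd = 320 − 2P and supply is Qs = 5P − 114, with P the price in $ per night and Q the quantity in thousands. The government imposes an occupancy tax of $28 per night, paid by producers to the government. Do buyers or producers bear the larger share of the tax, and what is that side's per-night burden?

Buyers bear the larger share: $20 per night.

Before the tax: set 320 − 2P = 5P − 114 → P* = $62, Q* = 196.
With the tax collected from producers, supply shifts: Qs = 5(P − 28) − 114.
Solving gives Q = 156 with buyers paying $82 and producers receiving $54 (the $28 wedge).
Per-night burden: buyers $20, producers $8.
Buyers take the larger share because demand is less price-elastic here (demand slope 2 vs supply slope 5).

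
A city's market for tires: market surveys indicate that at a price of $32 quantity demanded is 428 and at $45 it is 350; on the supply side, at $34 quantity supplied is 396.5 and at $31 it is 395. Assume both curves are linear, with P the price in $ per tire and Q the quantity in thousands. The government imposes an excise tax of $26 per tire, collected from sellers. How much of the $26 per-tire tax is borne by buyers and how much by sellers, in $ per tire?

Demand slope: (350 − 428)/(45 − 32) = -6, so Qd = 620 − 6P.
Supply slope: (395 − 396.5)/(31 − 34) = 0.5, so Qs = 0.5P + 379.5.
Without the tax, 620 − 6P = 0.5P + 379.5 gives 6.5P = 240.5, so P* = $37 and Q* = 398.
With the tax collected from sellers, supply shifts: Qs = 0.5(P − 26) + 379.5.
Solving gives Q = 386 with buyers paying $39 and sellers receiving $13 (the $26 wedge).
Burden on buyers: $2; on sellers: $24. (They sum to $26.)

Buyers bear $2 per tire; sellers bear $24 per tire.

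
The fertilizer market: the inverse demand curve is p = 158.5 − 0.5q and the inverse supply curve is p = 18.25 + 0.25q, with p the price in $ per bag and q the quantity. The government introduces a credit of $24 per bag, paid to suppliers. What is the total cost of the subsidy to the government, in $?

Government outlay = $5256.

Rewrite in direct form: qd = 317 − 2p and qs = 4p − 73.
Without the subsidy, 317 − 2p = 4p − 73 gives 6p = 390, so p* = $65 and q* = 187.
With a per-unit subsidy paid to suppliers, each receives p + 24 per unit sold, so supply becomes qs = 4(p + 24) − 73.
Solving gives q = 219 with consumers paying $49 and suppliers receiving $73 (the $24 wedge).
Outlay = t · Q = 24 · 219 = $5256.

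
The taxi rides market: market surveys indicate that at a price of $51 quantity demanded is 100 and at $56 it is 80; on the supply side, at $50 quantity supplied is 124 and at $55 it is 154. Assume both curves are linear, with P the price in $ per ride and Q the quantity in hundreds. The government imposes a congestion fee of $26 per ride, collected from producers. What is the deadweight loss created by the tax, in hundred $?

Deadweight loss = $811.2 hundred.

Demand slope: (80 − 100)/(56 − 51) = -4, so Qd = 304 − 4P.
Supply slope: (154 − 124)/(55 − 50) = 6, so Qs = 6P − 176.
Without the tax, 304 − 4P = 6P − 176 gives 10P = 480, so P* = $48 and Q* = 112.
With the tax collected from producers, supply shifts: Qs = 6(P − 26) − 176.
New equilibrium: buyers pay $63.6, producers receive $37.6, Q = 49.6. (Wedge: Pb − Ps = 26.)
Quantity falls by |ΔQ| = |112 − 49.6| = 62.4.
DWL = ½ · t · |ΔQ| = ½ · 26 · 62.4 = $811.2.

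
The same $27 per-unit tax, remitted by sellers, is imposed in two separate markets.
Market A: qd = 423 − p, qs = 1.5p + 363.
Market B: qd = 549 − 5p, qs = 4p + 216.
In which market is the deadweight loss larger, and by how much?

Market B, by $591.3.

Market A: pre-tax p* = $24, q* = 399; post-tax q = 382.8; deadweight loss = $218.7.
Market B: pre-tax p* = $37, q* = 364; post-tax q = 304; deadweight loss = $810.
Difference: $218.7 vs $810 → market B is larger by $591.3.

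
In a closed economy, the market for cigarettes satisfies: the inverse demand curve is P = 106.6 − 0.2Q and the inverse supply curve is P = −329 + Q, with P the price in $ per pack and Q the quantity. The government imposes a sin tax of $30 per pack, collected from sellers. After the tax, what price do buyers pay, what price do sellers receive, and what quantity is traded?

Rewrite in direct form: Qd = 533 − 5P and Qs = P + 329.
Without the tax, 533 − 5P = P + 329 gives 6P = 204, so P* = $34 and Q* = 363.
With the tax collected from sellers, supply shifts: Qs = (P − 30) + 329.
New equilibrium: buyers pay $39, sellers receive $9, Q = 338. (Wedge: Pb − Ps = 30.)
The less price-elastic side of the market bears the larger share of a per-unit tax.

Buyers pay $39; sellers receive $9; quantity = 338.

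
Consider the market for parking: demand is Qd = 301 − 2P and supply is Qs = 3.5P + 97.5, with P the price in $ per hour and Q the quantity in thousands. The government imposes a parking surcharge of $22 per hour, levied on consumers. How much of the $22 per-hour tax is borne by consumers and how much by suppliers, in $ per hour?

Consumers bear $14 per hour; suppliers bear $8 per hour.

Without the tax, 301 − 2P = 3.5P + 97.5 gives 5.5P = 203.5, so P* = $37 and Q* = 227.
With the tax collected from consumers, demand (in seller-price terms) shifts: Qd = 301 − 2(P + 22).
New equilibrium: consumers pay $51, suppliers receive $29, Q = 199. (Wedge: Pb − Ps = 22.)
Burden on consumers: $14; on suppliers: $8. (They sum to $22.)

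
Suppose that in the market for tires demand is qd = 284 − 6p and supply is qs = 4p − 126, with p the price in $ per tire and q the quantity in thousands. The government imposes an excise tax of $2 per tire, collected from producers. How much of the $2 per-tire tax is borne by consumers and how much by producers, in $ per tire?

Consumers bear $0.8 per tire; producers bear $1.2 per tire.

Without the tax, 284 − 6p = 4p − 126 gives 10p = 410, so p* = $41 and q* = 38.
With the tax collected from producers, supply shifts: qs = 4(p − 2) − 126.
New equilibrium: consumers pay $41.8, producers receive $39.8, q = 33.2. (Wedge: pb − ps = 2.)
Burden on consumers: $0.8; on producers: $1.2. (They sum to $2.)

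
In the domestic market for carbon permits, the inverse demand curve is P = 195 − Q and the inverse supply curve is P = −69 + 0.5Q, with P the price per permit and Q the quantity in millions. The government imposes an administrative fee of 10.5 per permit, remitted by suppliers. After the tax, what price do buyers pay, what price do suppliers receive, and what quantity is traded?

Buyers pay 26; suppliers receive 15.5; quantity = 169.

Inverting to Q(P) form: Qd = 195 − P; Qs = 2P + 138.
Before the tax: set 195 − P = 2P + 138 → P* = 19, Q* = 176.
With the tax collected from suppliers, supply shifts: Qs = 2(P − 10.5) + 138.
New equilibrium: buyers pay 26, suppliers receive 15.5, Q = 169. (Wedge: Pb − Ps = 10.5.)
The less price-elastic side of the market bears the larger share of a per-unit tax.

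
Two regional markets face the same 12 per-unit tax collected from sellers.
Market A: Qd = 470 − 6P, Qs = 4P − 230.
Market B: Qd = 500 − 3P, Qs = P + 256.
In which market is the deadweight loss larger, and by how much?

Market A: pre-tax P* = 70, Q* = 50; post-tax Q = 21.2; deadweight loss = 172.8.
Market B: pre-tax P* = 61, Q* = 317; post-tax Q = 308; deadweight loss = 54.
Difference: 172.8 vs 54 → market A is larger by 118.8.

Market A, by 118.8.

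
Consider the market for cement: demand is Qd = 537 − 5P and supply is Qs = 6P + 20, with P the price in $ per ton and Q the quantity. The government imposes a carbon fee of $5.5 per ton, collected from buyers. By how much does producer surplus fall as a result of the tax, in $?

Before the tax: set 537 − 5P = 6P + 20 → P* = $47, Q* = 302.
With the tax collected from buyers, demand (in seller-price terms) shifts: Qd = 537 − 5(P + 5.5).
Solving gives Q = 287 with buyers paying $50 and producers receiving $44.5 (the $5.5 wedge).
ΔPS is the trapezoid between Q = 287 and Q = 302 of height $2.5: ½ · (302 + 287) · 2.5 = $736.25.

Producer surplus falls by $736.25.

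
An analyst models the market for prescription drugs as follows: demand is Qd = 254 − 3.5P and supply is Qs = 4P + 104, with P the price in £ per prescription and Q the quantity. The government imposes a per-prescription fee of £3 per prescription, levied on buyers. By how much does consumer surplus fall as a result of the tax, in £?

Consumer surplus falls by £289.92.

Before the tax: set 254 − 3.5P = 4P + 104 → P* = £20, Q* = 184.
With the tax collected from buyers, demand (in seller-price terms) shifts: Qd = 254 − 3.5(P + 3).
New equilibrium: buyers pay £21.6, sellers receive £18.6, Q = 178.4. (Wedge: Pb − Ps = 3.)
ΔCS is the trapezoid between Q = 178.4 and Q = 184 of height £1.6: ½ · (184 + 178.4) · 1.6 = £289.92.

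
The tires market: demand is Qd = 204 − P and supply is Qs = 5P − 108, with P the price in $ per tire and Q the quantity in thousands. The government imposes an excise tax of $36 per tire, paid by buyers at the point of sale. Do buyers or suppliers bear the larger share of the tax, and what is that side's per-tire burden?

Without the tax, 204 − P = 5P − 108 gives 6P = 312, so P* = $52 and Q* = 152.
With the tax collected from buyers, demand (in seller-price terms) shifts: Qd = 204 − (P + 36).
New equilibrium: buyers pay $82, suppliers receive $46, Q = 122. (Wedge: Pb − Ps = 36.)
Per-tire burden: buyers $30, suppliers $6.
Buyers take the larger share because demand is less price-elastic here (demand slope 1 vs supply slope 5).
The less price-elastic side of the market bears the larger share of a per-unit tax.

Buyers bear the larger share: $30 per tire.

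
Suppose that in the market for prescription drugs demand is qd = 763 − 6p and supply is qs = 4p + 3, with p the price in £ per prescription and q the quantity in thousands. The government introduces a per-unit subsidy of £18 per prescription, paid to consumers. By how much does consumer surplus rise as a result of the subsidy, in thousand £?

Consumer surplus rises by £2365.92 thousand.

Before the subsidy: set 763 − 6p = 4p + 3 → p* = £76, q* = 307.
With a per-unit subsidy paid to consumers, each effectively pays p − 18, so demand becomes qd = 763 − 6(p − 18).
New equilibrium: consumers pay £68.8, suppliers receive £86.8, q = 350.2. (Wedge: pb − ps = −18.)
ΔCS is the trapezoid between Q = 350.2 and Q = 307 of height £7.2: ½ · (307 + 350.2) · 7.2 = £2365.92.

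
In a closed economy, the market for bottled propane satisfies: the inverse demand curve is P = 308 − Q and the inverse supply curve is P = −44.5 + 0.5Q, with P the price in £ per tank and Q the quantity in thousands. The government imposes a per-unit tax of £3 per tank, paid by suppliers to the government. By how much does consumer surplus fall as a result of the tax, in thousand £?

Inverting to Q(P) form: Qd = 308 − P; Qs = 2P + 89.
Without the tax, 308 − P = 2P + 89 gives 3P = 219, so P* = £73 and Q* = 235.
With the tax collected from suppliers, supply shifts: Qs = 2(P − 3) + 89.
Solving gives Q = 233 with consumers paying £75 and suppliers receiving £72 (the £3 wedge).
ΔCS is the trapezoid between Q = 233 and Q = 235 of height £2: ½ · (235 + 233) · 2 = £468.

Consumer surplus falls by £468 thousand.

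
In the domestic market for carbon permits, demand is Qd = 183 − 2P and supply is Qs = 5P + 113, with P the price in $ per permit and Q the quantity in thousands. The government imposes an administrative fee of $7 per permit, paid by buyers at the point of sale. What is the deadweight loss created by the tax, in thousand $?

Deadweight loss = $35 thousand.

Before the tax: set 183 − 2P = 5P + 113 → P* = $10, Q* = 163.
With the tax collected from buyers, demand (in seller-price terms) shifts: Qd = 183 − 2(P + 7).
New equilibrium: buyers pay $15, suppliers receive $8, Q = 153. (Wedge: Pb − Ps = 7.)
Quantity falls by |ΔQ| = |163 − 153| = 10.
DWL = ½ · t · |ΔQ| = ½ · 7 · 10 = $35.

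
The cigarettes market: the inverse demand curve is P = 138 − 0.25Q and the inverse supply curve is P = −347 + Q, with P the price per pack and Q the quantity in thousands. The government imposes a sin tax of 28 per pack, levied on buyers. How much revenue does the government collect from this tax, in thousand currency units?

Tax revenue = 10236.8 thousand.

Rewrite in direct form: Qd = 552 − 4P and Qs = P + 347.
Without the tax, 552 − 4P = P + 347 gives 5P = 205, so P* = 41 and Q* = 388.
With the tax collected from buyers, demand (in seller-price terms) shifts: Qd = 552 − 4(P + 28).
New equilibrium: buyers pay 46.6, producers receive 18.6, Q = 365.6. (Wedge: Pb − Ps = 28.)
Revenue = t · Q = 28 · 365.6 = 10236.8.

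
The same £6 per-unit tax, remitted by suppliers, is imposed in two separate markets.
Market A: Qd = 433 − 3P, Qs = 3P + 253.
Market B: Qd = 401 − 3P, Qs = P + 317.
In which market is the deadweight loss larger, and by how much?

Market A, by £13.5.

Market A: pre-tax P* = £30, Q* = 343; post-tax Q = 334; deadweight loss = £27.
Market B: pre-tax P* = £21, Q* = 338; post-tax Q = 333.5; deadweight loss = £13.5.
Difference: £27 vs £13.5 → market A is larger by £13.5.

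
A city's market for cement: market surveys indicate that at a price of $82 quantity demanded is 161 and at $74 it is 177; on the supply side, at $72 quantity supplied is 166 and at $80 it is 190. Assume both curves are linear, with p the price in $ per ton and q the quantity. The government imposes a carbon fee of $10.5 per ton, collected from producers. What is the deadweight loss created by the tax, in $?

Deadweight loss = $66.15.

Demand slope: (177 − 161)/(74 − 82) = -2, so qd = 325 − 2p.
Supply slope: (190 − 166)/(80 − 72) = 3, so qs = 3p − 50.
Without the tax, 325 − 2p = 3p − 50 gives 5p = 375, so p* = $75 and q* = 175.
With the tax collected from producers, supply shifts: qs = 3(p − 10.5) − 50.
New equilibrium: consumers pay $81.3, producers receive $70.8, q = 162.4. (Wedge: pb − ps = 10.5.)
Quantity falls by |ΔQ| = |175 − 162.4| = 12.6.
DWL = ½ · t · |ΔQ| = ½ · 10.5 · 12.6 = $66.15.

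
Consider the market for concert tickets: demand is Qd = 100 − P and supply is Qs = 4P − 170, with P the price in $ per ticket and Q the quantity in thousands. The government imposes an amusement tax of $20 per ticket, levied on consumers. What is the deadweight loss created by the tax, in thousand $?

Deadweight loss = $160 thousand.

Before the tax: set 100 − P = 4P − 170 → P* = $54, Q* = 46.
With the tax collected from consumers, demand (in seller-price terms) shifts: Qd = 100 − (P + 20).
New equilibrium: consumers pay $70, suppliers receive $50, Q = 30. (Wedge: Pb − Ps = 20.)
Quantity falls by |ΔQ| = |46 − 30| = 16.
DWL = ½ · t · |ΔQ| = ½ · 20 · 16 = $160.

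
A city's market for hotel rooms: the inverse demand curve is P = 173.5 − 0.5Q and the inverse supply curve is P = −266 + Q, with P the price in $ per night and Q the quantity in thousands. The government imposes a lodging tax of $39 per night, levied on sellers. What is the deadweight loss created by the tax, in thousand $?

Deadweight loss = $507 thousand.

Inverting to Q(P) form: Qd = 347 − 2P; Qs = P + 266.
Before the tax: set 347 − 2P = P + 266 → P* = $27, Q* = 293.
With the tax collected from sellers, supply shifts: Qs = (P − 39) + 266.
New equilibrium: consumers pay $40, sellers receive $1, Q = 267. (Wedge: Pb − Ps = 39.)
Quantity falls by |ΔQ| = |293 − 267| = 26.
DWL = ½ · t · |ΔQ| = ½ · 39 · 26 = $507.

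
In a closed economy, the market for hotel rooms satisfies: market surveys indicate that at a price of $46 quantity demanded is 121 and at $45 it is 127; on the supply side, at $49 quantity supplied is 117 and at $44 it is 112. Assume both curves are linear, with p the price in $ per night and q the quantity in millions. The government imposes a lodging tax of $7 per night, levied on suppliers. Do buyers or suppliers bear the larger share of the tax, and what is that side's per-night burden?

Demand slope: (127 − 121)/(45 − 46) = -6, so qd = 397 − 6p.
Supply slope: (112 − 117)/(44 − 49) = 1, so qs = p + 68.
Without the tax, 397 − 6p = p + 68 gives 7p = 329, so p* = $47 and q* = 115.
With the tax collected from suppliers, supply shifts: qs = (p − 7) + 68.
New equilibrium: buyers pay $48, suppliers receive $41, q = 109. (Wedge: pb − ps = 7.)
Per-night burden: buyers $1, suppliers $6.
Suppliers take the larger share because supply is less price-elastic here (demand slope 6 vs supply slope 1).

Suppliers bear the larger share: $6 per night.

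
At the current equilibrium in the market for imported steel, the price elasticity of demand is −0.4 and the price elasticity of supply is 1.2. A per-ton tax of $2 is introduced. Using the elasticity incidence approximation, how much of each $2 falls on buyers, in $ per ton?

Buyers bear ≈ $1.5 per ton.

Incidence ratio: buyers' share ≈ εs / (εs + |εd|) = 1.2 / (1.2 + 0.4) = 0.75.
So buyers bear ≈ 0.75 × $2 = $1.5; suppliers bear $0.5.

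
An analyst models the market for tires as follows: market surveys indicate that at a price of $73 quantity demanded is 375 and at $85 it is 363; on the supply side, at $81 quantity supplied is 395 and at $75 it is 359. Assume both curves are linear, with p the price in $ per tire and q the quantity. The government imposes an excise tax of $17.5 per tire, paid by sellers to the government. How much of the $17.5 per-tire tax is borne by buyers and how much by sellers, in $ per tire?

Demand slope: (363 − 375)/(85 − 73) = -1, so qd = 448 − p.
Supply slope: (359 − 395)/(75 − 81) = 6, so qs = 6p − 91.
Without the tax, 448 − p = 6p − 91 gives 7p = 539, so p* = $77 and q* = 371.
With the tax collected from sellers, supply shifts: qs = 6(p − 17.5) − 91.
New equilibrium: buyers pay $92, sellers receive $74.5, q = 356. (Wedge: pb − ps = 17.5.)
Burden on buyers: $15; on sellers: $2.5. (They sum to $17.5.)

Buyers bear $15 per tire; sellers bear $2.5 per tire.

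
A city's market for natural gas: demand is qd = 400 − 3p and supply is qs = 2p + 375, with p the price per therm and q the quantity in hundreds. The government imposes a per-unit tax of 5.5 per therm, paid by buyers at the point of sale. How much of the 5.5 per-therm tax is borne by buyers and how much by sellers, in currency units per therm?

Buyers bear 2.2 per therm; sellers bear 3.3 per therm.

Before the tax: set 400 − 3p = 2p + 375 → p* = 5, q* = 385.
With the tax collected from buyers, demand (in seller-price terms) shifts: qd = 400 − 3(p + 5.5).
New equilibrium: buyers pay 7.2, sellers receive 1.7, q = 378.4. (Wedge: pb − ps = 5.5.)
Burden on buyers: 2.2; on sellers: 3.3. (They sum to 5.5.)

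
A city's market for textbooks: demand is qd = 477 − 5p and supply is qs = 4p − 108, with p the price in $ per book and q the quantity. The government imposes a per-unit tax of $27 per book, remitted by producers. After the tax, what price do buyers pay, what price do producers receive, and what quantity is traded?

Buyers pay $77; producers receive $50; quantity = 92.

Without the tax, 477 − 5p = 4p − 108 gives 9p = 585, so p* = $65 and q* = 152.
With the tax collected from producers, supply shifts: qs = 4(p − 27) − 108.
Solving gives q = 92 with buyers paying $77 and producers receiving $50 (the $27 wedge).
The less price-elastic side of the market bears the larger share of a per-unit tax.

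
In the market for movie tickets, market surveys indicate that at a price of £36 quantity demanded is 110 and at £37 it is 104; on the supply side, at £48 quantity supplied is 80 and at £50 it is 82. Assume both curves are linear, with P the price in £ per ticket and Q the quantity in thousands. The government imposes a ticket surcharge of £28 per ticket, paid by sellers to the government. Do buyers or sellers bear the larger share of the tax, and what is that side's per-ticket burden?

Demand slope: (104 − 110)/(37 − 36) = -6, so Qd = 326 − 6P.
Supply slope: (82 − 80)/(50 − 48) = 1, so Qs = P + 32.
Before the tax: set 326 − 6P = P + 32 → P* = £42, Q* = 74.
With the tax collected from sellers, supply shifts: Qs = (P − 28) + 32.
New equilibrium: buyers pay £46, sellers receive £18, Q = 50. (Wedge: Pb − Ps = 28.)
Per-ticket burden: buyers £4, sellers £24.
Sellers take the larger share because supply is less price-elastic here (demand slope 6 vs supply slope 1).

Sellers bear the larger share: £24 per ticket.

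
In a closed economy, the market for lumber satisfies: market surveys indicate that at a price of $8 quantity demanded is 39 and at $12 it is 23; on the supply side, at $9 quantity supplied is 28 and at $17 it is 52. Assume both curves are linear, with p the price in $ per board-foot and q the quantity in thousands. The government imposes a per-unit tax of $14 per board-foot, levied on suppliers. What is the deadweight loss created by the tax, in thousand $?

Demand slope: (23 − 39)/(12 − 8) = -4, so qd = 71 − 4p.
Supply slope: (52 − 28)/(17 − 9) = 3, so qs = 3p + 1.
Before the tax: set 71 − 4p = 3p + 1 → p* = $10, q* = 31.
With the tax collected from suppliers, supply shifts: qs = 3(p − 14) + 1.
New equilibrium: buyers pay $16, suppliers receive $2, q = 7. (Wedge: pb − ps = 14.)
Quantity falls by |ΔQ| = |31 − 7| = 24.
DWL = ½ · t · |ΔQ| = ½ · 14 · 24 = $168.

Deadweight loss = $168 thousand.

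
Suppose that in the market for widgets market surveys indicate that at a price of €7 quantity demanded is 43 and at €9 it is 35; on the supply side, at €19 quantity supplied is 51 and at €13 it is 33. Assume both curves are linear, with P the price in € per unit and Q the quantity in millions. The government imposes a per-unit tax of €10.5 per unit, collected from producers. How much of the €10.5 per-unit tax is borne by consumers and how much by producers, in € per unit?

Consumers bear €4.5 per unit; producers bear €6 per unit.

Demand slope: (35 − 43)/(9 − 7) = -4, so Qd = 71 − 4P.
Supply slope: (33 − 51)/(13 − 19) = 3, so Qs = 3P − 6.
Without the tax, 71 − 4P = 3P − 6 gives 7P = 77, so P* = €11 and Q* = 27.
With the tax collected from producers, supply shifts: Qs = 3(P − 10.5) − 6.
New equilibrium: consumers pay €15.5, producers receive €5, Q = 9. (Wedge: Pb − Ps = 10.5.)
Burden on consumers: €4.5; on producers: €6. (They sum to €10.5.)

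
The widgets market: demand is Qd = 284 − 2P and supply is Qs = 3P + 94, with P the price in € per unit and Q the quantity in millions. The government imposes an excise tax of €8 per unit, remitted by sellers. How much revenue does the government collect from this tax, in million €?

Before the tax: set 284 − 2P = 3P + 94 → P* = €38, Q* = 208.
With the tax collected from sellers, supply shifts: Qs = 3(P − 8) + 94.
New equilibrium: buyers pay €42.8, sellers receive €34.8, Q = 198.4. (Wedge: Pb − Ps = 8.)
Revenue = t · Q = 8 · 198.4 = €1587.2.

Tax revenue = €1587.2 million.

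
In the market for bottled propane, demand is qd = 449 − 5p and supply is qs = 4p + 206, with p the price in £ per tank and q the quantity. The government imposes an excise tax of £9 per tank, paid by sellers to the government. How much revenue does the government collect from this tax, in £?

Before the tax: set 449 − 5p = 4p + 206 → p* = £27, q* = 314.
With the tax collected from sellers, supply shifts: qs = 4(p − 9) + 206.
New equilibrium: consumers pay £31, sellers receive £22, q = 294. (Wedge: pb − ps = 9.)
Revenue = t · Q = 9 · 294 = £2646.

Tax revenue = £2646.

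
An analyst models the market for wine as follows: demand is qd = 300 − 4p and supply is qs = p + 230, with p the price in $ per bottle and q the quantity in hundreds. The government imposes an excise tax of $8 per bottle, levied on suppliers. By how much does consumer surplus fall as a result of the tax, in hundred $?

Consumer surplus falls by $385.28 hundred.

Before the tax: set 300 − 4p = p + 230 → p* = $14, q* = 244.
With the tax collected from suppliers, supply shifts: qs = (p − 8) + 230.
New equilibrium: buyers pay $15.6, suppliers receive $7.6, q = 237.6. (Wedge: pb − ps = 8.)
ΔCS is the trapezoid between Q = 237.6 and Q = 244 of height $1.6: ½ · (244 + 237.6) · 1.6 = $385.28.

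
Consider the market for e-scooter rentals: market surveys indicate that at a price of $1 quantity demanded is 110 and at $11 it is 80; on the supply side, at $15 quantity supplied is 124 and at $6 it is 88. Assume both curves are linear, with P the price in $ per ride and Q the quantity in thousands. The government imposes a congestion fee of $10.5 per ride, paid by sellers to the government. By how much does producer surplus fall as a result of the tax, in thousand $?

Producer surplus falls by $373.5 thousand.

Demand slope: (80 − 110)/(11 − 1) = -3, so Qd = 113 − 3P.
Supply slope: (88 − 124)/(6 − 15) = 4, so Qs = 4P + 64.
Without the tax, 113 − 3P = 4P + 64 gives 7P = 49, so P* = $7 and Q* = 92.
With the tax collected from sellers, supply shifts: Qs = 4(P − 10.5) + 64.
Solving gives Q = 74 with consumers paying $13 and sellers receiving $2.5 (the $10.5 wedge).
ΔPS is the trapezoid between Q = 74 and Q = 92 of height $4.5: ½ · (92 + 74) · 4.5 = $373.5.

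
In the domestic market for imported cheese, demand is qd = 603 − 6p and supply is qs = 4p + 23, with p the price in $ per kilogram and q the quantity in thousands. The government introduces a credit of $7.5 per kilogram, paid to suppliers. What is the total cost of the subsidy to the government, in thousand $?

Without the subsidy, 603 − 6p = 4p + 23 gives 10p = 580, so p* = $58 and q* = 255.
With a per-unit subsidy paid to suppliers, each receives p + 7.5 per unit sold, so supply becomes qs = 4(p + 7.5) + 23.
New equilibrium: buyers pay $55, suppliers receive $62.5, q = 273. (Wedge: pb − ps = −7.5.)
Outlay = t · Q = 7.5 · 273 = $2047.5.

Government outlay = $2047.5 thousand.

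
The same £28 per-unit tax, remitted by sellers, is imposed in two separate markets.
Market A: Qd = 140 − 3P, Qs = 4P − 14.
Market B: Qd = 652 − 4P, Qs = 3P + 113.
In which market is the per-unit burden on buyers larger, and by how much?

Market A: pre-tax P* = £22, Q* = 74; post-tax Q = 26; per-unit burden on buyers = £16.
Market B: pre-tax P* = £77, Q* = 344; post-tax Q = 296; per-unit burden on buyers = £12.
Difference: £16 vs £12 → market A is larger by £4.

Market A, by £4.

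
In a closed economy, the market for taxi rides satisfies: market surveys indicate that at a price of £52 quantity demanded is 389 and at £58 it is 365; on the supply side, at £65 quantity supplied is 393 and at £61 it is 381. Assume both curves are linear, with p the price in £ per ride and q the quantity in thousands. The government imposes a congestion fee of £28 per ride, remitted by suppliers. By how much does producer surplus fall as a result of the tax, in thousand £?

Producer surplus falls by £5520 thousand.

Demand slope: (365 − 389)/(58 − 52) = -4, so qd = 597 − 4p.
Supply slope: (381 − 393)/(61 − 65) = 3, so qs = 3p + 198.
Before the tax: set 597 − 4p = 3p + 198 → p* = £57, q* = 369.
With the tax collected from suppliers, supply shifts: qs = 3(p − 28) + 198.
New equilibrium: buyers pay £69, suppliers receive £41, q = 321. (Wedge: pb − ps = 28.)
ΔPS is the trapezoid between Q = 321 and Q = 369 of height £16: ½ · (369 + 321) · 16 = £5520.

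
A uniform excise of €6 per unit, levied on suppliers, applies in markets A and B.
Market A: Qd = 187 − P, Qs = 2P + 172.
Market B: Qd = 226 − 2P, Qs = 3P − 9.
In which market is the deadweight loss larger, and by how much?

Market B, by €9.6.

Market A: pre-tax P* = €5, Q* = 182; post-tax Q = 178; deadweight loss = €12.
Market B: pre-tax P* = €47, Q* = 132; post-tax Q = 124.8; deadweight loss = €21.6.
Difference: €12 vs €21.6 → market B is larger by €9.6.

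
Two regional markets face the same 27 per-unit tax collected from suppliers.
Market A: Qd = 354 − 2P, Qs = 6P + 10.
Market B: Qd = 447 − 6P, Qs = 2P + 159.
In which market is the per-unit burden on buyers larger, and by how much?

Market A, by 13.5.

Market A: pre-tax P* = 43, Q* = 268; post-tax Q = 227.5; per-unit burden on buyers = 20.25.
Market B: pre-tax P* = 36, Q* = 231; post-tax Q = 190.5; per-unit burden on buyers = 6.75.
Difference: 20.25 vs 6.75 → market A is larger by 13.5.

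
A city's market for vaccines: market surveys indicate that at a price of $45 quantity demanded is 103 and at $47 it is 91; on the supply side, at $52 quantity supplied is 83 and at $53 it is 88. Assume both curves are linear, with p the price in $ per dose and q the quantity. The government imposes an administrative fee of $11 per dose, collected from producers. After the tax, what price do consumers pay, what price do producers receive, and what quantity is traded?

Demand slope: (91 − 103)/(47 − 45) = -6, so qd = 373 − 6p.
Supply slope: (88 − 83)/(53 − 52) = 5, so qs = 5p − 177.
Before the tax: set 373 − 6p = 5p − 177 → p* = $50, q* = 73.
With the tax collected from producers, supply shifts: qs = 5(p − 11) − 177.
Solving gives q = 43 with consumers paying $55 and producers receiving $44 (the $11 wedge).

Consumers pay $55; producers receive $44; quantity = 43.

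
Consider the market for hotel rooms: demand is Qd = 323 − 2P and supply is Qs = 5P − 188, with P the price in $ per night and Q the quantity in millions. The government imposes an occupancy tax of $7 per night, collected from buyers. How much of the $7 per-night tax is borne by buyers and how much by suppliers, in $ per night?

Buyers bear $5 per night; suppliers bear $2 per night.

Without the tax, 323 − 2P = 5P − 188 gives 7P = 511, so P* = $73 and Q* = 177.
With the tax collected from buyers, demand (in seller-price terms) shifts: Qd = 323 − 2(P + 7).
Solving gives Q = 167 with buyers paying $78 and suppliers receiving $71 (the $7 wedge).
Burden on buyers: $5; on suppliers: $2. (They sum to $7.)
The less price-elastic side of the market bears the larger share of a per-unit tax.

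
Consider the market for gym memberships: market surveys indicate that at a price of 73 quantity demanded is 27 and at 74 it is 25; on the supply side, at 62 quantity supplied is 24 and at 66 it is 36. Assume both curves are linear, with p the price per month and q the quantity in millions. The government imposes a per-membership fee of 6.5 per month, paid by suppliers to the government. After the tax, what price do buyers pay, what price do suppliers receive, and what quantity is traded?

Demand slope: (25 − 27)/(74 − 73) = -2, so qd = 173 − 2p.
Supply slope: (36 − 24)/(66 − 62) = 3, so qs = 3p − 162.
Before the tax: set 173 − 2p = 3p − 162 → p* = 67, q* = 39.
With the tax collected from suppliers, supply shifts: qs = 3(p − 6.5) − 162.
Solving gives q = 31.2 with buyers paying 70.9 and suppliers receiving 64.4 (the 6.5 wedge).
The less price-elastic side of the market bears the larger share of a per-unit tax.

Buyers pay 70.9; suppliers receive 64.4; quantity = 31.2.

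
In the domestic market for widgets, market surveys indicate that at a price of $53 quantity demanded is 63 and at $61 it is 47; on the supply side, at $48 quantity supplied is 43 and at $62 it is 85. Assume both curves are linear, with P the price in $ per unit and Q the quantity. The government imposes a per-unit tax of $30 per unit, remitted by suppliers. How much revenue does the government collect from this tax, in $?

Tax revenue = $750.

Demand slope: (47 − 63)/(61 − 53) = -2, so Qd = 169 − 2P.
Supply slope: (85 − 43)/(62 − 48) = 3, so Qs = 3P − 101.
Without the tax, 169 − 2P = 3P − 101 gives 5P = 270, so P* = $54 and Q* = 61.
With the tax collected from suppliers, supply shifts: Qs = 3(P − 30) − 101.
New equilibrium: buyers pay $72, suppliers receive $42, Q = 25. (Wedge: Pb − Ps = 30.)
Revenue = t · Q = 30 · 25 = $750.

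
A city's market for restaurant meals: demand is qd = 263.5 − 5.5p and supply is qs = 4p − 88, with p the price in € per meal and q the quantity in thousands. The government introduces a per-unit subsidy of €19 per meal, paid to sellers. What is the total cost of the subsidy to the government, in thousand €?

Government outlay = €1976 thousand.

Before the subsidy: set 263.5 − 5.5p = 4p − 88 → p* = €37, q* = 60.
With a per-unit subsidy paid to sellers, each receives p + 19 per unit sold, so supply becomes qs = 4(p + 19) − 88.
New equilibrium: consumers pay €29, sellers receive €48, q = 104. (Wedge: pb − ps = −19.)
Outlay = t · Q = 19 · 104 = €1976.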